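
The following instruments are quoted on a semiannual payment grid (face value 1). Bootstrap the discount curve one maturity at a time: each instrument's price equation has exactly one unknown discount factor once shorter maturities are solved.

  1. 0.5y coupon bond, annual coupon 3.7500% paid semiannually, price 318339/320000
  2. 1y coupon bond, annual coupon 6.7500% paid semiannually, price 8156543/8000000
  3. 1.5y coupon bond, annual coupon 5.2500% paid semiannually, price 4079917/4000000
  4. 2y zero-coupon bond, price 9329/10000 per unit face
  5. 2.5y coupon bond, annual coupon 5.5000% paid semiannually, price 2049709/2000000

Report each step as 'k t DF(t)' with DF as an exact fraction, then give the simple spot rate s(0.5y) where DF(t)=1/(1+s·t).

1 1/2 1953/2000
2 1 1193/1250
3 3/2 1889/2000
4 2 9329/10000
5 5/2 1791/2000
s(0.5y) = (1/(1953/2000) − 1)/(1/2) = 94/1953 ≈ 4.8131%

step 1 [0.5y] bond c/2=3/160: DF=(318339/320000 − 3/160·(0))/(1+3/160) = 1953/2000 ≈ 0.976500
step 2 [1y] bond c/2=27/800: DF=(8156543/8000000 − 27/800·(0.976500))/(1+27/800) = 1193/1250 ≈ 0.954400
step 3 [1.5y] bond c/2=21/800: DF=(4079917/4000000 − 21/800·(0.976500+0.954400))/(1+21/800) = 1889/2000 ≈ 0.944500
step 4 [2y] zero: DF = P = 9329/10000 ≈ 0.932900
step 5 [2.5y] bond c/2=11/400: DF=(2049709/2000000 − 11/400·(0.976500+0.954400+0.944500+0.932900))/(1+11/400) = 1791/2000 ≈ 0.895500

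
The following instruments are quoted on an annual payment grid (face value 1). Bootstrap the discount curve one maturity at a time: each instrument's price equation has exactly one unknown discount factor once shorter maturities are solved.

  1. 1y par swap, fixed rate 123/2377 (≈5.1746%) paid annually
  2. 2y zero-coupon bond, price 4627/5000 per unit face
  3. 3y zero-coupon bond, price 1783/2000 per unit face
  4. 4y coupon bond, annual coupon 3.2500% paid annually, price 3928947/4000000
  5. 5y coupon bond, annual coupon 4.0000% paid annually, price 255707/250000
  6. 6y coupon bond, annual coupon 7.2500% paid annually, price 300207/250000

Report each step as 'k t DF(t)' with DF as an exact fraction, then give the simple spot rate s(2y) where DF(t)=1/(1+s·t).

step 1 [1y] swap r/1=123/2377: DF=(1 − 123/2377·(0))/(1+123/2377) = 2377/2500 ≈ 0.950800
step 2 [2y] zero: DF = P = 4627/5000 ≈ 0.925400
step 3 [3y] zero: DF = P = 1783/2000 ≈ 0.891500
step 4 [4y] bond c/1=13/400: DF=(3928947/4000000 − 13/400·(0.950800+0.925400+0.891500))/(1+13/400) = 4321/5000 ≈ 0.864200
step 5 [5y] bond c/1=1/25: DF=(255707/250000 − 1/25·(0.950800+0.925400+0.891500+0.864200))/(1+1/25) = 4219/5000 ≈ 0.843800
step 6 [6y] bond c/1=29/400: DF=(300207/250000 − 29/400·(0.950800+0.925400+0.891500+0.864200+0.843800))/(1+29/400) = 8171/10000 ≈ 0.817100

1 1 2377/2500
2 2 4627/5000
3 3 1783/2000
4 4 4321/5000
5 5 4219/5000
6 6 8171/10000
s(2y) = (1/(4627/5000) − 1)/(2) = 373/9254 ≈ 4.0307%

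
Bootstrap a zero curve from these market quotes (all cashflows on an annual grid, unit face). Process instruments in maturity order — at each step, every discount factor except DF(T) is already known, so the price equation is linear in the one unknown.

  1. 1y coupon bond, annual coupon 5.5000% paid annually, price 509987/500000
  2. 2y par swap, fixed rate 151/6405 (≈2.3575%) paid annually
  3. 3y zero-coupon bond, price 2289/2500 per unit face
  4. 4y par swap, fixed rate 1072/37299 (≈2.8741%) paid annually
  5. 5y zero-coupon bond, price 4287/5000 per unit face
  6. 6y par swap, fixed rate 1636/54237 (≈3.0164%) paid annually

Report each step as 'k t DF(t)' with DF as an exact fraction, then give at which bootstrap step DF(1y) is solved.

1 1 2417/2500
2 2 9547/10000
3 3 2289/2500
4 4 558/625
5 5 4287/5000
6 6 2091/2500
DF(1y) is solved at step 1

step 1 [1y] bond c/1=11/200: DF=(509987/500000 − 11/200·(0))/(1+11/200) = 2417/2500 ≈ 0.966800
step 2 [2y] swap r/1=151/6405: DF=(1 − 151/6405·(0.966800))/(1+151/6405) = 9547/10000 ≈ 0.954700
step 3 [3y] zero: DF = P = 2289/2500 ≈ 0.915600
step 4 [4y] swap r/1=1072/37299: DF=(1 − 1072/37299·(0.966800+0.954700+0.915600))/(1+1072/37299) = 558/625 ≈ 0.892800
step 5 [5y] zero: DF = P = 4287/5000 ≈ 0.857400
step 6 [6y] swap r/1=1636/54237: DF=(1 − 1636/54237·(0.966800+0.954700+0.915600+0.892800+0.857400))/(1+1636/54237) = 2091/2500 ≈ 0.836400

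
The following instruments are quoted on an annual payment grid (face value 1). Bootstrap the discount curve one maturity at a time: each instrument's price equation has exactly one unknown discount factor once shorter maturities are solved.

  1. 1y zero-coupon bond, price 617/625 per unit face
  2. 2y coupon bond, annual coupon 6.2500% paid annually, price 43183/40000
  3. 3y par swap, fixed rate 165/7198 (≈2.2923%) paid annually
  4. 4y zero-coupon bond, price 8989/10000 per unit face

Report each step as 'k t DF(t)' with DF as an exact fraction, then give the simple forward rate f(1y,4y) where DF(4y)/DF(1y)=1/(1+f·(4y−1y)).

1 1 617/625
2 2 479/500
3 3 467/500
4 4 8989/10000
f(1y,4y) = ((617/625)/(8989/10000) − 1)/(3) = 883/26967 ≈ 3.2744%

step 1 [1y] zero: DF = P = 617/625 ≈ 0.987200
step 2 [2y] bond c/1=1/16: DF=(43183/40000 − 1/16·(0.987200))/(1+1/16) = 479/500 ≈ 0.958000
step 3 [3y] swap r/1=165/7198: DF=(1 − 165/7198·(0.987200+0.958000))/(1+165/7198) = 467/500 ≈ 0.934000
step 4 [4y] zero: DF = P = 8989/10000 ≈ 0.898900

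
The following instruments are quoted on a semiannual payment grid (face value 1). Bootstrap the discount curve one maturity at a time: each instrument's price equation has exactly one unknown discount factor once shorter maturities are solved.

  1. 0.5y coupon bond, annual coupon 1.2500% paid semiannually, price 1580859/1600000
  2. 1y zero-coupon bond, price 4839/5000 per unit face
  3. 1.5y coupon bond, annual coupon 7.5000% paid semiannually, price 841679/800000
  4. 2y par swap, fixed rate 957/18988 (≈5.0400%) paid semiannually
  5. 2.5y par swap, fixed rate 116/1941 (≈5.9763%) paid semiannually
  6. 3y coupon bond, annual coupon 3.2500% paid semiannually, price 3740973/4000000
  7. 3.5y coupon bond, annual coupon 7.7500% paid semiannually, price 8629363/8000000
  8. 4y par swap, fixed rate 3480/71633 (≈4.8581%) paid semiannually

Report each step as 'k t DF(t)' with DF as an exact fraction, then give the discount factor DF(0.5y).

step 1 [0.5y] bond c/2=1/160: DF=(1580859/1600000 − 1/160·(0))/(1+1/160) = 9819/10000 ≈ 0.981900
step 2 [1y] zero: DF = P = 4839/5000 ≈ 0.967800
step 3 [1.5y] bond c/2=3/80: DF=(841679/800000 − 3/80·(0.981900+0.967800))/(1+3/80) = 2359/2500 ≈ 0.943600
step 4 [2y] swap r/2=957/37976: DF=(1 − 957/37976·(0.981900+0.967800+0.943600))/(1+957/37976) = 9043/10000 ≈ 0.904300
step 5 [2.5y] swap r/2=58/1941: DF=(1 − 58/1941·(0.981900+0.967800+0.943600+0.904300))/(1+58/1941) = 538/625 ≈ 0.860800
step 6 [3y] bond c/2=13/800: DF=(3740973/4000000 − 13/800·(0.981900+0.967800+0.943600+0.904300+0.860800))/(1+13/800) = 4229/5000 ≈ 0.845800
step 7 [3.5y] bond c/2=31/800: DF=(8629363/8000000 − 31/800·(0.981900+0.967800+0.943600+0.904300+0.860800+0.845800))/(1+31/800) = 8331/10000 ≈ 0.833100
step 8 [4y] swap r/2=1740/71633: DF=(1 − 1740/71633·(0.981900+0.967800+0.943600+0.904300+0.860800+0.845800+0.833100))/(1+1740/71633) = 413/500 ≈ 0.826000

1 1/2 9819/10000
2 1 4839/5000
3 3/2 2359/2500
4 2 9043/10000
5 5/2 538/625
6 3 4229/5000
7 7/2 8331/10000
8 4 413/500
DF(0.5y) = 9819/10000 ≈ 0.981900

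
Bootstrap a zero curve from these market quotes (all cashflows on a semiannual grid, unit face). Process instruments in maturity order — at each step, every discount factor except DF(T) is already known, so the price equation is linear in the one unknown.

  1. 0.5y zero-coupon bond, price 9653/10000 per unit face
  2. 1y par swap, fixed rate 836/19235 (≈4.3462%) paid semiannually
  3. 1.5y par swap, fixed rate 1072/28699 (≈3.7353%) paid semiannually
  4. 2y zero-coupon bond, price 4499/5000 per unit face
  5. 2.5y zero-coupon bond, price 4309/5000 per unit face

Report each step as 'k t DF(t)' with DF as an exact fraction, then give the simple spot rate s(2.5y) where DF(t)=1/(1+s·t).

1 1/2 9653/10000
2 1 4791/5000
3 3/2 1183/1250
4 2 4499/5000
5 5/2 4309/5000
s(2.5y) = (1/(4309/5000) − 1)/(5/2) = 1382/21545 ≈ 6.4145%

step 1 [0.5y] zero: DF = P = 9653/10000 ≈ 0.965300
step 2 [1y] swap r/2=418/19235: DF=(1 − 418/19235·(0.965300))/(1+418/19235) = 4791/5000 ≈ 0.958200
step 3 [1.5y] swap r/2=536/28699: DF=(1 − 536/28699·(0.965300+0.958200))/(1+536/28699) = 1183/1250 ≈ 0.946400
step 4 [2y] zero: DF = P = 4499/5000 ≈ 0.899800
step 5 [2.5y] zero: DF = P = 4309/5000 ≈ 0.861800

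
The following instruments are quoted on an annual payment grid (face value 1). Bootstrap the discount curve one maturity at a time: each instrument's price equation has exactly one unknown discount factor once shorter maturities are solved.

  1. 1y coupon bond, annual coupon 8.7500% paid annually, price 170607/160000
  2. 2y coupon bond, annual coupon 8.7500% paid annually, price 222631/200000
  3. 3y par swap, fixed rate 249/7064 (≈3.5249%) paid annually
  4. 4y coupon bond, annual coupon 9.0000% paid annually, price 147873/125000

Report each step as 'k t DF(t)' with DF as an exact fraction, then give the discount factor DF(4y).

step 1 [1y] bond c/1=7/80: DF=(170607/160000 − 7/80·(0))/(1+7/80) = 1961/2000 ≈ 0.980500
step 2 [2y] bond c/1=7/80: DF=(222631/200000 − 7/80·(0.980500))/(1+7/80) = 9447/10000 ≈ 0.944700
step 3 [3y] swap r/1=249/7064: DF=(1 − 249/7064·(0.980500+0.944700))/(1+249/7064) = 2251/2500 ≈ 0.900400
step 4 [4y] bond c/1=9/100: DF=(147873/125000 − 9/100·(0.980500+0.944700+0.900400))/(1+9/100) = 213/250 ≈ 0.852000

1 1 1961/2000
2 2 9447/10000
3 3 2251/2500
4 4 213/250
DF(4y) = 213/250 ≈ 0.852000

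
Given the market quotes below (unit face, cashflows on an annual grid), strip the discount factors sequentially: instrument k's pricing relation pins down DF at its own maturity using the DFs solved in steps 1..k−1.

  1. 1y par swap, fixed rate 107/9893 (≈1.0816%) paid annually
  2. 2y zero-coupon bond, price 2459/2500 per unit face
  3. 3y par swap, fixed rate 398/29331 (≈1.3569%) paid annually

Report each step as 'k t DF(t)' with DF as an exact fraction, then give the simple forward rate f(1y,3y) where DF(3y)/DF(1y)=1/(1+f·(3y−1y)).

1 1 9893/10000
2 2 2459/2500
3 3 4801/5000
f(1y,3y) = ((9893/10000)/(4801/5000) − 1)/(2) = 291/19204 ≈ 1.5153%

step 1 [1y] swap r/1=107/9893: DF=(1 − 107/9893·(0))/(1+107/9893) = 9893/10000 ≈ 0.989300
step 2 [2y] zero: DF = P = 2459/2500 ≈ 0.983600
step 3 [3y] swap r/1=398/29331: DF=(1 − 398/29331·(0.989300+0.983600))/(1+398/29331) = 4801/5000 ≈ 0.960200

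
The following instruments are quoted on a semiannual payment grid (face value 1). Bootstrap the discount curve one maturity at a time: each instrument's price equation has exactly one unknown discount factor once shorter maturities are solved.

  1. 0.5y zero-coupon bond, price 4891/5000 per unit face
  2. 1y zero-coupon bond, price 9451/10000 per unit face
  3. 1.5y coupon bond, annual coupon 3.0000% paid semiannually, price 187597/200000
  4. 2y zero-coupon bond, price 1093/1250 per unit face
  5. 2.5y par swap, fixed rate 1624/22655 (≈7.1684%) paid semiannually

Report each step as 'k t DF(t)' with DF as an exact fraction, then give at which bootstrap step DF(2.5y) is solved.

1 1/2 4891/5000
2 1 9451/10000
3 3/2 8957/10000
4 2 1093/1250
5 5/2 1047/1250
DF(2.5y) is solved at step 5

step 1 [0.5y] zero: DF = P = 4891/5000 ≈ 0.978200
step 2 [1y] zero: DF = P = 9451/10000 ≈ 0.945100
step 3 [1.5y] bond c/2=3/200: DF=(187597/200000 − 3/200·(0.978200+0.945100))/(1+3/200) = 8957/10000 ≈ 0.895700
step 4 [2y] zero: DF = P = 1093/1250 ≈ 0.874400
step 5 [2.5y] swap r/2=812/22655: DF=(1 − 812/22655·(0.978200+0.945100+0.895700+0.874400))/(1+812/22655) = 1047/1250 ≈ 0.837600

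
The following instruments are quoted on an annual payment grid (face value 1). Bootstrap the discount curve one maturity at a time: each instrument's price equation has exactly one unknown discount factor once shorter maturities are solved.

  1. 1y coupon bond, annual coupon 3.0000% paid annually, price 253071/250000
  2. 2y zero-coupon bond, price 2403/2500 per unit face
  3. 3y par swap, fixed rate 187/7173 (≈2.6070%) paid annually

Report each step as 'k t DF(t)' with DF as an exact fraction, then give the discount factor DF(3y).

1 1 2457/2500
2 2 2403/2500
3 3 2313/2500
DF(3y) = 2313/2500 ≈ 0.925200

step 1 [1y] bond c/1=3/100: DF=(253071/250000 − 3/100·(0))/(1+3/100) = 2457/2500 ≈ 0.982800
step 2 [2y] zero: DF = P = 2403/2500 ≈ 0.961200
step 3 [3y] swap r/1=187/7173: DF=(1 − 187/7173·(0.982800+0.961200))/(1+187/7173) = 2313/2500 ≈ 0.925200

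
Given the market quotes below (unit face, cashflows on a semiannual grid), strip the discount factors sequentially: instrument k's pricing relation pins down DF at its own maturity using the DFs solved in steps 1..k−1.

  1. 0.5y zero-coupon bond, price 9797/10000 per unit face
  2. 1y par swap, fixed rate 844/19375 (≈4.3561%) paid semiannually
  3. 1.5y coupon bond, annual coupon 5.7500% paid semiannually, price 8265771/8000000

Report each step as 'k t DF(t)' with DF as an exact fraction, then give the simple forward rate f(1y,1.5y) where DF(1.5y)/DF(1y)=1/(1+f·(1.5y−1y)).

step 1 [0.5y] zero: DF = P = 9797/10000 ≈ 0.979700
step 2 [1y] swap r/2=422/19375: DF=(1 − 422/19375·(0.979700))/(1+422/19375) = 4789/5000 ≈ 0.957800
step 3 [1.5y] bond c/2=23/800: DF=(8265771/8000000 − 23/800·(0.979700+0.957800))/(1+23/800) = 4751/5000 ≈ 0.950200

1 1/2 9797/10000
2 1 4789/5000
3 3/2 4751/5000
f(1y,1.5y) = ((4789/5000)/(4751/5000) − 1)/(1/2) = 76/4751 ≈ 1.5997%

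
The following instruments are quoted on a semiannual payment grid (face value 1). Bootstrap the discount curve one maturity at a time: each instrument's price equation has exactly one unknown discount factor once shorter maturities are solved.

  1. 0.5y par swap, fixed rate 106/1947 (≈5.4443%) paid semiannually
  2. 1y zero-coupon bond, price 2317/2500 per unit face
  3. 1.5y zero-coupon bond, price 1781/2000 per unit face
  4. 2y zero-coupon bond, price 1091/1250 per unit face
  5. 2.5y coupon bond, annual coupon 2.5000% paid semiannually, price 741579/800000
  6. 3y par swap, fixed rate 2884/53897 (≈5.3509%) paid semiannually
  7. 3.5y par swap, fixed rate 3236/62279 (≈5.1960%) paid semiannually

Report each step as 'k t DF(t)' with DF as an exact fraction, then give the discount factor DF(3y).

step 1 [0.5y] swap r/2=53/1947: DF=(1 − 53/1947·(0))/(1+53/1947) = 1947/2000 ≈ 0.973500
step 2 [1y] zero: DF = P = 2317/2500 ≈ 0.926800
step 3 [1.5y] zero: DF = P = 1781/2000 ≈ 0.890500
step 4 [2y] zero: DF = P = 1091/1250 ≈ 0.872800
step 5 [2.5y] bond c/2=1/80: DF=(741579/800000 − 1/80·(0.973500+0.926800+0.890500+0.872800))/(1+1/80) = 8703/10000 ≈ 0.870300
step 6 [3y] swap r/2=1442/53897: DF=(1 − 1442/53897·(0.973500+0.926800+0.890500+0.872800+0.870300))/(1+1442/53897) = 4279/5000 ≈ 0.855800
step 7 [3.5y] swap r/2=1618/62279: DF=(1 − 1618/62279·(0.973500+0.926800+0.890500+0.872800+0.870300+0.855800))/(1+1618/62279) = 4191/5000 ≈ 0.838200

1 1/2 1947/2000
2 1 2317/2500
3 3/2 1781/2000
4 2 1091/1250
5 5/2 8703/10000
6 3 4279/5000
7 7/2 4191/5000
DF(3y) = 4279/5000 ≈ 0.855800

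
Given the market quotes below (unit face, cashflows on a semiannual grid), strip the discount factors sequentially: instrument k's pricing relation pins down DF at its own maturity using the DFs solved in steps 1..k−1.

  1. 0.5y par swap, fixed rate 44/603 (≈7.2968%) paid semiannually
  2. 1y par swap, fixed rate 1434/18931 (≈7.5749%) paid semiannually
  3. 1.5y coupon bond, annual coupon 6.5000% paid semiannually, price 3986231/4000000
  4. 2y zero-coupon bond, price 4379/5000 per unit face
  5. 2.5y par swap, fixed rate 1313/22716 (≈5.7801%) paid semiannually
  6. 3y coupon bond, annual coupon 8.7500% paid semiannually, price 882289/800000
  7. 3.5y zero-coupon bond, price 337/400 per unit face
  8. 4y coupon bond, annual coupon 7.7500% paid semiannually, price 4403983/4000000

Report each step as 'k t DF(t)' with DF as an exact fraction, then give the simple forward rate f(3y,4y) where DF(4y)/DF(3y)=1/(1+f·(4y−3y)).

1 1/2 603/625
2 1 9283/10000
3 3/2 566/625
4 2 4379/5000
5 5/2 8687/10000
6 3 4331/5000
7 7/2 337/400
8 4 8267/10000
f(3y,4y) = ((4331/5000)/(8267/10000) − 1)/(1) = 395/8267 ≈ 4.7780%

step 1 [0.5y] swap r/2=22/603: DF=(1 − 22/603·(0))/(1+22/603) = 603/625 ≈ 0.964800
step 2 [1y] swap r/2=717/18931: DF=(1 − 717/18931·(0.964800))/(1+717/18931) = 9283/10000 ≈ 0.928300
step 3 [1.5y] bond c/2=13/400: DF=(3986231/4000000 − 13/400·(0.964800+0.928300))/(1+13/400) = 566/625 ≈ 0.905600
step 4 [2y] zero: DF = P = 4379/5000 ≈ 0.875800
step 5 [2.5y] swap r/2=1313/45432: DF=(1 − 1313/45432·(0.964800+0.928300+0.905600+0.875800))/(1+1313/45432) = 8687/10000 ≈ 0.868700
step 6 [3y] bond c/2=7/160: DF=(882289/800000 − 7/160·(0.964800+0.928300+0.905600+0.875800+0.868700))/(1+7/160) = 4331/5000 ≈ 0.866200
step 7 [3.5y] zero: DF = P = 337/400 ≈ 0.842500
step 8 [4y] bond c/2=31/800: DF=(4403983/4000000 − 31/800·(0.964800+0.928300+0.905600+0.875800+0.868700+0.866200+0.842500))/(1+31/800) = 8267/10000 ≈ 0.826700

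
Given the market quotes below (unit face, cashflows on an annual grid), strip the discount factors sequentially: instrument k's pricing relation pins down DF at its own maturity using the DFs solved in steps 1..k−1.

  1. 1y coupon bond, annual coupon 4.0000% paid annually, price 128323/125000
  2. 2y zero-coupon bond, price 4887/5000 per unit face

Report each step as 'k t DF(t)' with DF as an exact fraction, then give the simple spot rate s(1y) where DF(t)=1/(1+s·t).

step 1 [1y] bond c/1=1/25: DF=(128323/125000 − 1/25·(0))/(1+1/25) = 9871/10000 ≈ 0.987100
step 2 [2y] zero: DF = P = 4887/5000 ≈ 0.977400

1 1 9871/10000
2 2 4887/5000
s(1y) = (1/(9871/10000) − 1)/(1) = 129/9871 ≈ 1.3069%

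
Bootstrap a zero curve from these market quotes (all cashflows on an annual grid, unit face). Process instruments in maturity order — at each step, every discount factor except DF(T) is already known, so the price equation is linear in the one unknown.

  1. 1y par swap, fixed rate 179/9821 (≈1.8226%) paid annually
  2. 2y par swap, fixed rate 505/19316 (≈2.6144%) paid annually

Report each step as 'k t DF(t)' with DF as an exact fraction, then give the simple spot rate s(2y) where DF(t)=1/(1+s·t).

1 1 9821/10000
2 2 1899/2000
s(2y) = (1/(1899/2000) − 1)/(2) = 101/3798 ≈ 2.6593%

step 1 [1y] swap r/1=179/9821: DF=(1 − 179/9821·(0))/(1+179/9821) = 9821/10000 ≈ 0.982100
step 2 [2y] swap r/1=505/19316: DF=(1 − 505/19316·(0.982100))/(1+505/19316) = 1899/2000 ≈ 0.949500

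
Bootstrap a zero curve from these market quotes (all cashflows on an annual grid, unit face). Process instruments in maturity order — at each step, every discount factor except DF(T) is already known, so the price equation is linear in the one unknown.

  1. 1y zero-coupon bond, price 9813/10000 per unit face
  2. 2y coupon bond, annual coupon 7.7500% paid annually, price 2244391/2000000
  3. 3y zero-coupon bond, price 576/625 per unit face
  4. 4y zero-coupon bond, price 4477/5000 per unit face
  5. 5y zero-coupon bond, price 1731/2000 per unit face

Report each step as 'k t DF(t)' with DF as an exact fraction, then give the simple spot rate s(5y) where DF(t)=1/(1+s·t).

step 1 [1y] zero: DF = P = 9813/10000 ≈ 0.981300
step 2 [2y] bond c/1=31/400: DF=(2244391/2000000 − 31/400·(0.981300))/(1+31/400) = 9709/10000 ≈ 0.970900
step 3 [3y] zero: DF = P = 576/625 ≈ 0.921600
step 4 [4y] zero: DF = P = 4477/5000 ≈ 0.895400
step 5 [5y] zero: DF = P = 1731/2000 ≈ 0.865500

1 1 9813/10000
2 2 9709/10000
3 3 576/625
4 4 4477/5000
5 5 1731/2000
s(5y) = (1/(1731/2000) − 1)/(5) = 269/8655 ≈ 3.1080%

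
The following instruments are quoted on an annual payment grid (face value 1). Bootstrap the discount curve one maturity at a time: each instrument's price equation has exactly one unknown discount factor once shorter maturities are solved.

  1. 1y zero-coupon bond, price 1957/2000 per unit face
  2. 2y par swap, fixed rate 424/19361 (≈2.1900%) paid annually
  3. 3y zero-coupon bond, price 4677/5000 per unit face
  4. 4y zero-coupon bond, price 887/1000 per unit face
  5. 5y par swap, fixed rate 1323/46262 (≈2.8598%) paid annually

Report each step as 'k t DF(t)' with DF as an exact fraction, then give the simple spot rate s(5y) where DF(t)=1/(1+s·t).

1 1 1957/2000
2 2 1197/1250
3 3 4677/5000
4 4 887/1000
5 5 8677/10000
s(5y) = (1/(8677/10000) − 1)/(5) = 1323/43385 ≈ 3.0494%

step 1 [1y] zero: DF = P = 1957/2000 ≈ 0.978500
step 2 [2y] swap r/1=424/19361: DF=(1 − 424/19361·(0.978500))/(1+424/19361) = 1197/1250 ≈ 0.957600
step 3 [3y] zero: DF = P = 4677/5000 ≈ 0.935400
step 4 [4y] zero: DF = P = 887/1000 ≈ 0.887000
step 5 [5y] swap r/1=1323/46262: DF=(1 − 1323/46262·(0.978500+0.957600+0.935400+0.887000))/(1+1323/46262) = 8677/10000 ≈ 0.867700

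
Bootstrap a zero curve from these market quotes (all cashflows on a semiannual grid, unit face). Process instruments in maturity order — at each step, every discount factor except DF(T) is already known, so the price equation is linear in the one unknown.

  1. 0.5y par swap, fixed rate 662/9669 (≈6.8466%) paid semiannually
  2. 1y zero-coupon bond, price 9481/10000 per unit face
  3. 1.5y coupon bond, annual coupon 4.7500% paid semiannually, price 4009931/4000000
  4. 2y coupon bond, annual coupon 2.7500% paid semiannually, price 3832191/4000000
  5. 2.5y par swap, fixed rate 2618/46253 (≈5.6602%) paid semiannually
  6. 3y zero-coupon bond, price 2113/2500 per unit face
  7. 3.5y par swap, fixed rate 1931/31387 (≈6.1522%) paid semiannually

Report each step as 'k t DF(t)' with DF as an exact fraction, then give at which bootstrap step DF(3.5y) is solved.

1 1/2 9669/10000
2 1 9481/10000
3 3/2 2337/2500
4 2 1133/1250
5 5/2 8691/10000
6 3 2113/2500
7 7/2 8069/10000
DF(3.5y) is solved at step 7

step 1 [0.5y] swap r/2=331/9669: DF=(1 − 331/9669·(0))/(1+331/9669) = 9669/10000 ≈ 0.966900
step 2 [1y] zero: DF = P = 9481/10000 ≈ 0.948100
step 3 [1.5y] bond c/2=19/800: DF=(4009931/4000000 − 19/800·(0.966900+0.948100))/(1+19/800) = 2337/2500 ≈ 0.934800
step 4 [2y] bond c/2=11/800: DF=(3832191/4000000 − 11/800·(0.966900+0.948100+0.934800))/(1+11/800) = 1133/1250 ≈ 0.906400
step 5 [2.5y] swap r/2=1309/46253: DF=(1 − 1309/46253·(0.966900+0.948100+0.934800+0.906400))/(1+1309/46253) = 8691/10000 ≈ 0.869100
step 6 [3y] zero: DF = P = 2113/2500 ≈ 0.845200
step 7 [3.5y] swap r/2=1931/62774: DF=(1 − 1931/62774·(0.966900+0.948100+0.934800+0.906400+0.869100+0.845200))/(1+1931/62774) = 8069/10000 ≈ 0.806900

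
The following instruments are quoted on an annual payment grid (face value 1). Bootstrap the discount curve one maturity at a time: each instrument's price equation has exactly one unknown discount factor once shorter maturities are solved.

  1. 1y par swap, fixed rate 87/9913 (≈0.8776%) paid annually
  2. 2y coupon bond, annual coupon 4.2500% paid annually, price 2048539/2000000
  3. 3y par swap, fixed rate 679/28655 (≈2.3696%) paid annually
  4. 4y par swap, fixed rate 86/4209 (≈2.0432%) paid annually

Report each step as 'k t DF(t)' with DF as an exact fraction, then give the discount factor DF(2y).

1 1 9913/10000
2 2 9421/10000
3 3 9321/10000
4 4 4613/5000
DF(2y) = 9421/10000 ≈ 0.942100

step 1 [1y] swap r/1=87/9913: DF=(1 − 87/9913·(0))/(1+87/9913) = 9913/10000 ≈ 0.991300
step 2 [2y] bond c/1=17/400: DF=(2048539/2000000 − 17/400·(0.991300))/(1+17/400) = 9421/10000 ≈ 0.942100
step 3 [3y] swap r/1=679/28655: DF=(1 − 679/28655·(0.991300+0.942100))/(1+679/28655) = 9321/10000 ≈ 0.932100
step 4 [4y] swap r/1=86/4209: DF=(1 − 86/4209·(0.991300+0.942100+0.932100))/(1+86/4209) = 4613/5000 ≈ 0.922600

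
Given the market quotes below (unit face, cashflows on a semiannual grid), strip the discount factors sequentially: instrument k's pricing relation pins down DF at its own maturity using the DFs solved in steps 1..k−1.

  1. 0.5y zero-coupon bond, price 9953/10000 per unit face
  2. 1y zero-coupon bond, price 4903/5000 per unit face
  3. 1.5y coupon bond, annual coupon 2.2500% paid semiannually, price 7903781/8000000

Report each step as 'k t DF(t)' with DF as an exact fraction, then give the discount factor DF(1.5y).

1 1/2 9953/10000
2 1 4903/5000
3 3/2 191/200
DF(1.5y) = 191/200 ≈ 0.955000

step 1 [0.5y] zero: DF = P = 9953/10000 ≈ 0.995300
step 2 [1y] zero: DF = P = 4903/5000 ≈ 0.980600
step 3 [1.5y] bond c/2=9/800: DF=(7903781/8000000 − 9/800·(0.995300+0.980600))/(1+9/800) = 191/200 ≈ 0.955000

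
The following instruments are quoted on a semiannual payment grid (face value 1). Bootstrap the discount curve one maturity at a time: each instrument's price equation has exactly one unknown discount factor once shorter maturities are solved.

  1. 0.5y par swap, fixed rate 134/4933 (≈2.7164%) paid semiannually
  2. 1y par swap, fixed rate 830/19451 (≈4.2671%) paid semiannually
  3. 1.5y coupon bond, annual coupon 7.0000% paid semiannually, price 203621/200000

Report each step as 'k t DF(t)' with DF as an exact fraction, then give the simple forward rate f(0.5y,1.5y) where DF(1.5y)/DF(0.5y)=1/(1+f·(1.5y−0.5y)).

step 1 [0.5y] swap r/2=67/4933: DF=(1 − 67/4933·(0))/(1+67/4933) = 4933/5000 ≈ 0.986600
step 2 [1y] swap r/2=415/19451: DF=(1 − 415/19451·(0.986600))/(1+415/19451) = 1917/2000 ≈ 0.958500
step 3 [1.5y] bond c/2=7/200: DF=(203621/200000 − 7/200·(0.986600+0.958500))/(1+7/200) = 9179/10000 ≈ 0.917900

1 1/2 4933/5000
2 1 1917/2000
3 3/2 9179/10000
f(0.5y,1.5y) = ((4933/5000)/(9179/10000) − 1)/(1) = 687/9179 ≈ 7.4845%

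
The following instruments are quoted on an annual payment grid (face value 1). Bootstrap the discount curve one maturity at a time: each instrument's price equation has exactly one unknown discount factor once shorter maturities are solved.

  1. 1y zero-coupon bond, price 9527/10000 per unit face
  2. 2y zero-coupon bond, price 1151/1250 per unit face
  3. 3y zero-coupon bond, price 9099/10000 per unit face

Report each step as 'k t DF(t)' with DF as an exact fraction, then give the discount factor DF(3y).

step 1 [1y] zero: DF = P = 9527/10000 ≈ 0.952700
step 2 [2y] zero: DF = P = 1151/1250 ≈ 0.920800
step 3 [3y] zero: DF = P = 9099/10000 ≈ 0.909900

1 1 9527/10000
2 2 1151/1250
3 3 9099/10000
DF(3y) = 9099/10000 ≈ 0.909900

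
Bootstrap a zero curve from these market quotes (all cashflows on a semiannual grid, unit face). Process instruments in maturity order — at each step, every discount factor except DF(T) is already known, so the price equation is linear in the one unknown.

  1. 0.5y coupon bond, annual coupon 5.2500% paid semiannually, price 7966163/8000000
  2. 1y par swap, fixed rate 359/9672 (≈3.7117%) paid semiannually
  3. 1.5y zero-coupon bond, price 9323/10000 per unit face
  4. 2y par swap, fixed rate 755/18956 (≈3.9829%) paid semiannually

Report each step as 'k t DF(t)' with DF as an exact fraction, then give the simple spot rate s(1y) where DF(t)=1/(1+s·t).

step 1 [0.5y] bond c/2=21/800: DF=(7966163/8000000 − 21/800·(0))/(1+21/800) = 9703/10000 ≈ 0.970300
step 2 [1y] swap r/2=359/19344: DF=(1 − 359/19344·(0.970300))/(1+359/19344) = 9641/10000 ≈ 0.964100
step 3 [1.5y] zero: DF = P = 9323/10000 ≈ 0.932300
step 4 [2y] swap r/2=755/37912: DF=(1 − 755/37912·(0.970300+0.964100+0.932300))/(1+755/37912) = 1849/2000 ≈ 0.924500

1 1/2 9703/10000
2 1 9641/10000
3 3/2 9323/10000
4 2 1849/2000
s(1y) = (1/(9641/10000) − 1)/(1) = 359/9641 ≈ 3.7237%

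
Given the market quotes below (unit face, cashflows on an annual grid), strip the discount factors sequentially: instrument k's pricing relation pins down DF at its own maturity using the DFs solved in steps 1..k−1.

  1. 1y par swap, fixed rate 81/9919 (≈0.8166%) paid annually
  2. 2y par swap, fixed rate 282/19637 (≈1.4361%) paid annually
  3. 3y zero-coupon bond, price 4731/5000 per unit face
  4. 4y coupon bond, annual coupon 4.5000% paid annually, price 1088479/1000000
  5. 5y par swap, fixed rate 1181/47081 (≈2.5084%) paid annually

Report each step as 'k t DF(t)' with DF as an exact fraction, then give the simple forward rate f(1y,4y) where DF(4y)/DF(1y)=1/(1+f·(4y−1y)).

1 1 9919/10000
2 2 4859/5000
3 3 4731/5000
4 4 9163/10000
5 5 8819/10000
f(1y,4y) = ((9919/10000)/(9163/10000) − 1)/(3) = 36/1309 ≈ 2.7502%

step 1 [1y] swap r/1=81/9919: DF=(1 − 81/9919·(0))/(1+81/9919) = 9919/10000 ≈ 0.991900
step 2 [2y] swap r/1=282/19637: DF=(1 − 282/19637·(0.991900))/(1+282/19637) = 4859/5000 ≈ 0.971800
step 3 [3y] zero: DF = P = 4731/5000 ≈ 0.946200
step 4 [4y] bond c/1=9/200: DF=(1088479/1000000 − 9/200·(0.991900+0.971800+0.946200))/(1+9/200) = 9163/10000 ≈ 0.916300
step 5 [5y] swap r/1=1181/47081: DF=(1 − 1181/47081·(0.991900+0.971800+0.946200+0.916300))/(1+1181/47081) = 8819/10000 ≈ 0.881900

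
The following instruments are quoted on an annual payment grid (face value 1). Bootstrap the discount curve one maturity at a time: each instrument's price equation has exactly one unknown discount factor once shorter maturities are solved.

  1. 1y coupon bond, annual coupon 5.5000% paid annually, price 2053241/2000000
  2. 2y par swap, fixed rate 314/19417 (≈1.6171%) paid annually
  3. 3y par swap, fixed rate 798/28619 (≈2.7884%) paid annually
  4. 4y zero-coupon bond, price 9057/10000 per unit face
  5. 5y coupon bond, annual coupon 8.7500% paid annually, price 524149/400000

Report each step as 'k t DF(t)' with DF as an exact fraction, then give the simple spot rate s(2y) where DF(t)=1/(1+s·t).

1 1 9731/10000
2 2 4843/5000
3 3 4601/5000
4 4 9057/10000
5 5 4509/5000
s(2y) = (1/(4843/5000) − 1)/(2) = 157/9686 ≈ 1.6209%

step 1 [1y] bond c/1=11/200: DF=(2053241/2000000 − 11/200·(0))/(1+11/200) = 9731/10000 ≈ 0.973100
step 2 [2y] swap r/1=314/19417: DF=(1 − 314/19417·(0.973100))/(1+314/19417) = 4843/5000 ≈ 0.968600
step 3 [3y] swap r/1=798/28619: DF=(1 − 798/28619·(0.973100+0.968600))/(1+798/28619) = 4601/5000 ≈ 0.920200
step 4 [4y] zero: DF = P = 9057/10000 ≈ 0.905700
step 5 [5y] bond c/1=7/80: DF=(524149/400000 − 7/80·(0.973100+0.968600+0.920200+0.905700))/(1+7/80) = 4509/5000 ≈ 0.901800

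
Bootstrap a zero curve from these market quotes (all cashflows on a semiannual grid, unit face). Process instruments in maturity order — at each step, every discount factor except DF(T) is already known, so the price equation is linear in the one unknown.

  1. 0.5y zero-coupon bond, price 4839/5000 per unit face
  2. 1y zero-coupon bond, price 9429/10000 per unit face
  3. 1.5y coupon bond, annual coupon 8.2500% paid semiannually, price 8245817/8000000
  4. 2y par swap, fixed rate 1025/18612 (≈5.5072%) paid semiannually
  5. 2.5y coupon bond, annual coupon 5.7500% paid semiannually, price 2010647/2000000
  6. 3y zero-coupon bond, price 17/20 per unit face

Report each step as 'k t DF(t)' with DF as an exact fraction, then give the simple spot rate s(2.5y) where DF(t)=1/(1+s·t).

1 1/2 4839/5000
2 1 9429/10000
3 3/2 4571/5000
4 2 359/400
5 5/2 2183/2500
6 3 17/20
s(2.5y) = (1/(2183/2500) − 1)/(5/2) = 634/10915 ≈ 5.8085%

step 1 [0.5y] zero: DF = P = 4839/5000 ≈ 0.967800
step 2 [1y] zero: DF = P = 9429/10000 ≈ 0.942900
step 3 [1.5y] bond c/2=33/800: DF=(8245817/8000000 − 33/800·(0.967800+0.942900))/(1+33/800) = 4571/5000 ≈ 0.914200
step 4 [2y] swap r/2=1025/37224: DF=(1 − 1025/37224·(0.967800+0.942900+0.914200))/(1+1025/37224) = 359/400 ≈ 0.897500
step 5 [2.5y] bond c/2=23/800: DF=(2010647/2000000 − 23/800·(0.967800+0.942900+0.914200+0.897500))/(1+23/800) = 2183/2500 ≈ 0.873200
step 6 [3y] zero: DF = P = 17/20 ≈ 0.850000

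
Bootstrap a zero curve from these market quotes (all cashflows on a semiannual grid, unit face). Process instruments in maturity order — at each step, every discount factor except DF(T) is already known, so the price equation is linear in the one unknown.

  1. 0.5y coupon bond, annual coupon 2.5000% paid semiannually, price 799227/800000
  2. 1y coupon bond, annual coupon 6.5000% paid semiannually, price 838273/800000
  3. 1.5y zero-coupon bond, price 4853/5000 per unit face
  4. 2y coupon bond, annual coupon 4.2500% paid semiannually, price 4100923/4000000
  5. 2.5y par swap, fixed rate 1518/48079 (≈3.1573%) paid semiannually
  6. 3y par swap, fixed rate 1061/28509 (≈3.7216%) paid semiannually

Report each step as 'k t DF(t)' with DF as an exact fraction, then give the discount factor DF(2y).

1 1/2 9867/10000
2 1 4919/5000
3 3/2 4853/5000
4 2 9427/10000
5 5/2 9241/10000
6 3 8939/10000
DF(2y) = 9427/10000 ≈ 0.942700

step 1 [0.5y] bond c/2=1/80: DF=(799227/800000 − 1/80·(0))/(1+1/80) = 9867/10000 ≈ 0.986700
step 2 [1y] bond c/2=13/400: DF=(838273/800000 − 13/400·(0.986700))/(1+13/400) = 4919/5000 ≈ 0.983800
step 3 [1.5y] zero: DF = P = 4853/5000 ≈ 0.970600
step 4 [2y] bond c/2=17/800: DF=(4100923/4000000 − 17/800·(0.986700+0.983800+0.970600))/(1+17/800) = 9427/10000 ≈ 0.942700
step 5 [2.5y] swap r/2=759/48079: DF=(1 − 759/48079·(0.986700+0.983800+0.970600+0.942700))/(1+759/48079) = 9241/10000 ≈ 0.924100
step 6 [3y] swap r/2=1061/57018: DF=(1 − 1061/57018·(0.986700+0.983800+0.970600+0.942700+0.924100))/(1+1061/57018) = 8939/10000 ≈ 0.893900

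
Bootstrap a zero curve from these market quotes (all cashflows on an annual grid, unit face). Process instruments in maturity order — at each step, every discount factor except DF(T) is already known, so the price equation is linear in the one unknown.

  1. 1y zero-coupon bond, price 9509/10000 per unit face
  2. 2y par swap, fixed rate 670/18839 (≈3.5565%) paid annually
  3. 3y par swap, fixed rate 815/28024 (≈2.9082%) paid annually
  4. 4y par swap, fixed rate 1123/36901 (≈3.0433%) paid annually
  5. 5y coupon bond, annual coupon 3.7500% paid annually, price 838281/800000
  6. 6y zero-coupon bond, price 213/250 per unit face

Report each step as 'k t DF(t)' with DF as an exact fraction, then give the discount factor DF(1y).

1 1 9509/10000
2 2 933/1000
3 3 1837/2000
4 4 8877/10000
5 5 4383/5000
6 6 213/250
DF(1y) = 9509/10000 ≈ 0.950900

step 1 [1y] zero: DF = P = 9509/10000 ≈ 0.950900
step 2 [2y] swap r/1=670/18839: DF=(1 − 670/18839·(0.950900))/(1+670/18839) = 933/1000 ≈ 0.933000
step 3 [3y] swap r/1=815/28024: DF=(1 − 815/28024·(0.950900+0.933000))/(1+815/28024) = 1837/2000 ≈ 0.918500
step 4 [4y] swap r/1=1123/36901: DF=(1 − 1123/36901·(0.950900+0.933000+0.918500))/(1+1123/36901) = 8877/10000 ≈ 0.887700
step 5 [5y] bond c/1=3/80: DF=(838281/800000 − 3/80·(0.950900+0.933000+0.918500+0.887700))/(1+3/80) = 4383/5000 ≈ 0.876600
step 6 [6y] zero: DF = P = 213/250 ≈ 0.852000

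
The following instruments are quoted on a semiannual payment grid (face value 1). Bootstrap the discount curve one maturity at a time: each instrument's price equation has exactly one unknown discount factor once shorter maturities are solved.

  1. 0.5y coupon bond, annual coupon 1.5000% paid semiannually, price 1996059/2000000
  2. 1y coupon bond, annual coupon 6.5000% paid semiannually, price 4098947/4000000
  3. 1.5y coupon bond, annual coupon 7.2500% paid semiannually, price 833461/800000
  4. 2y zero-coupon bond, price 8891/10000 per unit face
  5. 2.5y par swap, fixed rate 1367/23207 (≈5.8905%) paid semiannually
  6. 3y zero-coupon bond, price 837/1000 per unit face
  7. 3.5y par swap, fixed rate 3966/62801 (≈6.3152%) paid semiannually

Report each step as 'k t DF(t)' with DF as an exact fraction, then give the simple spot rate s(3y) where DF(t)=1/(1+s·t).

step 1 [0.5y] bond c/2=3/400: DF=(1996059/2000000 − 3/400·(0))/(1+3/400) = 4953/5000 ≈ 0.990600
step 2 [1y] bond c/2=13/400: DF=(4098947/4000000 − 13/400·(0.990600))/(1+13/400) = 9613/10000 ≈ 0.961300
step 3 [1.5y] bond c/2=29/800: DF=(833461/800000 − 29/800·(0.990600+0.961300))/(1+29/800) = 9371/10000 ≈ 0.937100
step 4 [2y] zero: DF = P = 8891/10000 ≈ 0.889100
step 5 [2.5y] swap r/2=1367/46414: DF=(1 − 1367/46414·(0.990600+0.961300+0.937100+0.889100))/(1+1367/46414) = 8633/10000 ≈ 0.863300
step 6 [3y] zero: DF = P = 837/1000 ≈ 0.837000
step 7 [3.5y] swap r/2=1983/62801: DF=(1 − 1983/62801·(0.990600+0.961300+0.937100+0.889100+0.863300+0.837000))/(1+1983/62801) = 8017/10000 ≈ 0.801700

1 1/2 4953/5000
2 1 9613/10000
3 3/2 9371/10000
4 2 8891/10000
5 5/2 8633/10000
6 3 837/1000
7 7/2 8017/10000
s(3y) = (1/(837/1000) − 1)/(3) = 163/2511 ≈ 6.4914%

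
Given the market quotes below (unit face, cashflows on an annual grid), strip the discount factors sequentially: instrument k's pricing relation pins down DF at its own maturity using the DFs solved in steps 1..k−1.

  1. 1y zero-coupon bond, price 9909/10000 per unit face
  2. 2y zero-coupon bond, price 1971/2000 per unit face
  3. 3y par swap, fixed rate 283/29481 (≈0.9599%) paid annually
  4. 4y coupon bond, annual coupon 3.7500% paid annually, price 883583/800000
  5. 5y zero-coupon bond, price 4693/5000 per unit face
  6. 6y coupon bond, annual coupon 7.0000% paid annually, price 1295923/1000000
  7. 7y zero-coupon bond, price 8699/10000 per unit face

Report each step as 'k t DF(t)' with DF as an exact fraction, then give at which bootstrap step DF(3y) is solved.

1 1 9909/10000
2 2 1971/2000
3 3 9717/10000
4 4 479/500
5 5 4693/5000
6 6 4471/5000
7 7 8699/10000
DF(3y) is solved at step 3

step 1 [1y] zero: DF = P = 9909/10000 ≈ 0.990900
step 2 [2y] zero: DF = P = 1971/2000 ≈ 0.985500
step 3 [3y] swap r/1=283/29481: DF=(1 − 283/29481·(0.990900+0.985500))/(1+283/29481) = 9717/10000 ≈ 0.971700
step 4 [4y] bond c/1=3/80: DF=(883583/800000 − 3/80·(0.990900+0.985500+0.971700))/(1+3/80) = 479/500 ≈ 0.958000
step 5 [5y] zero: DF = P = 4693/5000 ≈ 0.938600
step 6 [6y] bond c/1=7/100: DF=(1295923/1000000 − 7/100·(0.990900+0.985500+0.971700+0.958000+0.938600))/(1+7/100) = 4471/5000 ≈ 0.894200
step 7 [7y] zero: DF = P = 8699/10000 ≈ 0.869900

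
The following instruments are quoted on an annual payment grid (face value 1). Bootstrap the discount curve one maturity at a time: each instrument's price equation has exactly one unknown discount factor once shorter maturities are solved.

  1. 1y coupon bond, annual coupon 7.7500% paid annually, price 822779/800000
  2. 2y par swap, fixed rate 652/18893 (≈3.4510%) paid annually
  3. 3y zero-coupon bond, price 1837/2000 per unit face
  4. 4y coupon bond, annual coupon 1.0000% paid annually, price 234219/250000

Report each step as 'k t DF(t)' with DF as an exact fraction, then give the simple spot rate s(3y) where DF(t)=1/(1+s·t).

step 1 [1y] bond c/1=31/400: DF=(822779/800000 − 31/400·(0))/(1+31/400) = 1909/2000 ≈ 0.954500
step 2 [2y] swap r/1=652/18893: DF=(1 − 652/18893·(0.954500))/(1+652/18893) = 2337/2500 ≈ 0.934800
step 3 [3y] zero: DF = P = 1837/2000 ≈ 0.918500
step 4 [4y] bond c/1=1/100: DF=(234219/250000 − 1/100·(0.954500+0.934800+0.918500))/(1+1/100) = 4499/5000 ≈ 0.899800

1 1 1909/2000
2 2 2337/2500
3 3 1837/2000
4 4 4499/5000
s(3y) = (1/(1837/2000) − 1)/(3) = 163/5511 ≈ 2.9577%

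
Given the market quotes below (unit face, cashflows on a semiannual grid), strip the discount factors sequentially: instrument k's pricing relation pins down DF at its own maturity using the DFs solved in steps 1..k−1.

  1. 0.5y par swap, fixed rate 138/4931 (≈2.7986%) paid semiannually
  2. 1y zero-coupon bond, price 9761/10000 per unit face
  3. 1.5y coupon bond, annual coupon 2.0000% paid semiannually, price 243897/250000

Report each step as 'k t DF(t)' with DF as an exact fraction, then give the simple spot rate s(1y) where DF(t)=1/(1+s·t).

step 1 [0.5y] swap r/2=69/4931: DF=(1 − 69/4931·(0))/(1+69/4931) = 4931/5000 ≈ 0.986200
step 2 [1y] zero: DF = P = 9761/10000 ≈ 0.976100
step 3 [1.5y] bond c/2=1/100: DF=(243897/250000 − 1/100·(0.986200+0.976100))/(1+1/100) = 1893/2000 ≈ 0.946500

1 1/2 4931/5000
2 1 9761/10000
3 3/2 1893/2000
s(1y) = (1/(9761/10000) − 1)/(1) = 239/9761 ≈ 2.4485%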